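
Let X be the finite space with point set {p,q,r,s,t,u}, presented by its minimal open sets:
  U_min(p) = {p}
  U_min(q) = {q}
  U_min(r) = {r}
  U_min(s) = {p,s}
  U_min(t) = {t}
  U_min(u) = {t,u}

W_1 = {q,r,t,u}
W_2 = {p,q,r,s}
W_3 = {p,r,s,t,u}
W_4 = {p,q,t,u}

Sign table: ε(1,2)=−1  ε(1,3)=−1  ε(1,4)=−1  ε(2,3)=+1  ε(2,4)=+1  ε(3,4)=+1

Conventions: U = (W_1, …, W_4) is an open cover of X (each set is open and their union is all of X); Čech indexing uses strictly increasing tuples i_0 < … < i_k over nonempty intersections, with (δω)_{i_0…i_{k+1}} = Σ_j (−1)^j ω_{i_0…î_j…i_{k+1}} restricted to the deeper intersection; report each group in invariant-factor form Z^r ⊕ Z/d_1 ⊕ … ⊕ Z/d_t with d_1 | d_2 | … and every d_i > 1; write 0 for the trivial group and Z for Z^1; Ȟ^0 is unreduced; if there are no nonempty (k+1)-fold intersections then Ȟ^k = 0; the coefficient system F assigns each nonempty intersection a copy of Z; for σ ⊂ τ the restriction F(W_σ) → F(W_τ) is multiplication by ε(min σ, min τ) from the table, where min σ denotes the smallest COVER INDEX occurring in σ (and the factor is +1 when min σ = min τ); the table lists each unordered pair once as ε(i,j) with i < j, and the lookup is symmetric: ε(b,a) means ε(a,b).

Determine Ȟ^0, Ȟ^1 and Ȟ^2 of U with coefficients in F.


Ȟ^0(U;F) ≅ Z, Ȟ^1(U;F) ≅ 0, Ȟ^2(U;F) ≅ Z

nerve simplices:
  W12={q,r} W13={r,t,u} W14={q,t,u} W23={p,r,s} W24={p,q} W34={p,t,u}
  W123={r} W124={q} W134={t,u} W234={p}
C dims 4,6,4; δ0: rk 3, SNF 1^3; δ1: rk 3, SNF 1^3
degree 0: 4−3−0 = 1 → Ȟ^0 ≅ Z
degree 1: 6−3−3 = 0 → Ȟ^1 ≅ 0
degree 2: 4−0−3 = 1 → Ȟ^2 ≅ Z


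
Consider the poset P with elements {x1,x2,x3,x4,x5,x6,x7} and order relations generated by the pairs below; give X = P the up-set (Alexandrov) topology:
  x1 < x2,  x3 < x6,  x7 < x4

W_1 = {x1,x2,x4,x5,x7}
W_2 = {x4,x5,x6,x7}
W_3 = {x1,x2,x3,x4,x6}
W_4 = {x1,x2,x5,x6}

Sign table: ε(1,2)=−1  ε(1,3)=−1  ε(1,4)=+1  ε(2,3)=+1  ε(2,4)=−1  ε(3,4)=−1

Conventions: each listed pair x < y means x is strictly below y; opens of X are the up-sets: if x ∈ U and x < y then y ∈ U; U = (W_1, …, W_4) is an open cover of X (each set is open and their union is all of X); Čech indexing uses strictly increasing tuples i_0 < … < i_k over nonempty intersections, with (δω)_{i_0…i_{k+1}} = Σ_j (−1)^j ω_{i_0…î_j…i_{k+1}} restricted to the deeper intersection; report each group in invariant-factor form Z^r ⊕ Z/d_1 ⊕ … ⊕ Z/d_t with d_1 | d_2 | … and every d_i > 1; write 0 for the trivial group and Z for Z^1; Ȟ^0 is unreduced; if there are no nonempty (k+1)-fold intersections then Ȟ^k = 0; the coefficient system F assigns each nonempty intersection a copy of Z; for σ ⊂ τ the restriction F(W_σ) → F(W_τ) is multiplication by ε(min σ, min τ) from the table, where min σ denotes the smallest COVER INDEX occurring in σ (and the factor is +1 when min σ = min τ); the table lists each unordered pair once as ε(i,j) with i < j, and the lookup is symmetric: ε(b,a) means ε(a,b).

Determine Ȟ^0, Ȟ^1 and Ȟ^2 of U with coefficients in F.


nerve of the cover:
  W12={x4,x5,x7} W13={x1,x2,x4} W14={x1,x2,x5} W23={x4,x6} W24={x5,x6} W34={x1,x2,x6}
  W123={x4} W124={x5} W134={x1,x2} W234={x6}
C dims 4,6,4; δ0: rk 3, SNF 1^3; δ1: rk 3, SNF 1^3
Ȟ^0 = (4 − 3) − 0 = 1, so Ȟ^0 ≅ Z
Ȟ^1 = (6 − 3) − 3 = 0, so Ȟ^1 ≅ 0
Ȟ^2 = (4 − 0) − 3 = 1, so Ȟ^2 ≅ Z

Ȟ^0 ≅ Z,  Ȟ^1 ≅ 0,  Ȟ^2 ≅ Z


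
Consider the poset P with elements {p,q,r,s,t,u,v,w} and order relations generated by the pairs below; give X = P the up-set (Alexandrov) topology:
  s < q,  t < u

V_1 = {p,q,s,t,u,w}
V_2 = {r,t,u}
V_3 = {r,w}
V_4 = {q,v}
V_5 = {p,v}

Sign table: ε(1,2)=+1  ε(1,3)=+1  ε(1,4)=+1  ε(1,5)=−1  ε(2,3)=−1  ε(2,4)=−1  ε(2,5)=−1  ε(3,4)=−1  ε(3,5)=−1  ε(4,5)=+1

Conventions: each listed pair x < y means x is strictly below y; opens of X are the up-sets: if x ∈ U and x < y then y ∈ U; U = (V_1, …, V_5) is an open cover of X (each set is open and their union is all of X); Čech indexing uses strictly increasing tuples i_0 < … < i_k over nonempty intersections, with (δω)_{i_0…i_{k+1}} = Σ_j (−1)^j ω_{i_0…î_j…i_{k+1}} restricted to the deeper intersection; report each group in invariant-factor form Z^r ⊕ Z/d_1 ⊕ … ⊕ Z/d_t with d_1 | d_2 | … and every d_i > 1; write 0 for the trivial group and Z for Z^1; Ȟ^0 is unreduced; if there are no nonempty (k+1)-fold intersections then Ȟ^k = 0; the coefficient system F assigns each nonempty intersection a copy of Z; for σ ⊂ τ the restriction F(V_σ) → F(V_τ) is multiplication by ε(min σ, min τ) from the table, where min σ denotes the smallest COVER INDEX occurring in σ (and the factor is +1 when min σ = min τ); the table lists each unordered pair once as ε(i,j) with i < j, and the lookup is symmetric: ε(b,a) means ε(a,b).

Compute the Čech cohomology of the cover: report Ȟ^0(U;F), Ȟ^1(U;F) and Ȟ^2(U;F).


intersection data:
  V12={t,u} V13={w} V14={q} V15={p} V23={r} V45={v}
C dims 5,6; δ0: rk 5, SNF 1^4·2
Ȟ^0 = (5 − 5) − 0 = 0, so Ȟ^0 ≅ 0
Ȟ^1 = (6 − 0) − 5 = 1 plus torsion [2], so Ȟ^1 ≅ Z ⊕ Z/2
Ȟ^2 = (0 − 0) − 0 = 0, so Ȟ^2 ≅ 0

Ȟ^0(U;F) ≅ 0; Ȟ^1(U;F) ≅ Z ⊕ Z/2; Ȟ^2(U;F) ≅ 0


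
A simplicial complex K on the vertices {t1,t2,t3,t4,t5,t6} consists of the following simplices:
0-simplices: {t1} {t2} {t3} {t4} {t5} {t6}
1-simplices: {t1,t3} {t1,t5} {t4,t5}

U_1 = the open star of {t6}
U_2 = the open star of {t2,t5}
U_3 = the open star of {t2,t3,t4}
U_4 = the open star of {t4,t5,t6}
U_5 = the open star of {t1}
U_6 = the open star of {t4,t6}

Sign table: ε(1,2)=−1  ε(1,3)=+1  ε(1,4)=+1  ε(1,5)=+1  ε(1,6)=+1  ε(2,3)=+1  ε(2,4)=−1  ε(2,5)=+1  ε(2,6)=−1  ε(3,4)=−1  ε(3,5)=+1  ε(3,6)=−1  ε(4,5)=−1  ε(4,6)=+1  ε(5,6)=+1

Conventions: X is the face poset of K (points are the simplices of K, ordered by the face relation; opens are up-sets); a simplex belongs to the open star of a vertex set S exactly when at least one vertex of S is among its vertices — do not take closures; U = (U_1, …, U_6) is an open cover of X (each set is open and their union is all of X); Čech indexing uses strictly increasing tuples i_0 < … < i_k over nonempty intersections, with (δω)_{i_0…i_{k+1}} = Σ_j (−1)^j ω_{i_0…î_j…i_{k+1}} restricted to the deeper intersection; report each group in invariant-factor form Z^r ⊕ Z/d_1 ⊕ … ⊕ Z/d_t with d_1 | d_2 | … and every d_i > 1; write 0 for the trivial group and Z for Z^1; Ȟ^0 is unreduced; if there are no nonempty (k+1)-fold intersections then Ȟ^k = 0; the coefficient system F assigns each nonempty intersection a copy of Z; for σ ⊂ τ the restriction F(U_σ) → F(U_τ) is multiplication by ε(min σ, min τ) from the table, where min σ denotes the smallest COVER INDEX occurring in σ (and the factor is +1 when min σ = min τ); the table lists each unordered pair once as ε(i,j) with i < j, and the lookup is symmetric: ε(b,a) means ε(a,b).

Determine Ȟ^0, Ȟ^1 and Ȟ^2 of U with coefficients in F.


Ȟ^0 ≅ Z, Ȟ^1 ≅ Z, Ȟ^2 ≅ 0

nonempty overlaps:
  U1={{t6}} U2={{t2},{t5},{t1,t5},{t4,t5}} U3={{t2},{t3},{t4},{t1,t3},{t4,t5}} U4={{t4},{t5},{t6},{t1,t5},{t4,t5}} U5={{t1},{t1,t3},{t1,t5}} U6={{t4},{t6},{t4,t5}}
  U14={{t6}} U16={{t6}} U23={{t2},{t4,t5}} U24={{t5},{t1,t5},{t4,t5}} U25={{t1,t5}} U26={{t4,t5}} U34={{t4},{t4,t5}} U35={{t1,t3}} U36={{t4},{t4,t5}} U45={{t1,t5}} U46={{t4},{t6},{t4,t5}}
  U146={{t6}} U234={{t4,t5}} U236={{t4,t5}} U245={{t1,t5}} U246={{t4,t5}} U346={{t4},{t4,t5}}
  U2346={{t4,t5}}
C dims 6,11,6,1; δ0: rk 5, SNF 1^5; δ1: rk 5, SNF 1^5; δ2: rk 1, SNF 1^1
degree 0: 6−5−0 = 1 → Ȟ^0 ≅ Z
degree 1: 11−5−5 = 1 → Ȟ^1 ≅ Z
degree 2: 6−1−5 = 0 → Ȟ^2 ≅ 0


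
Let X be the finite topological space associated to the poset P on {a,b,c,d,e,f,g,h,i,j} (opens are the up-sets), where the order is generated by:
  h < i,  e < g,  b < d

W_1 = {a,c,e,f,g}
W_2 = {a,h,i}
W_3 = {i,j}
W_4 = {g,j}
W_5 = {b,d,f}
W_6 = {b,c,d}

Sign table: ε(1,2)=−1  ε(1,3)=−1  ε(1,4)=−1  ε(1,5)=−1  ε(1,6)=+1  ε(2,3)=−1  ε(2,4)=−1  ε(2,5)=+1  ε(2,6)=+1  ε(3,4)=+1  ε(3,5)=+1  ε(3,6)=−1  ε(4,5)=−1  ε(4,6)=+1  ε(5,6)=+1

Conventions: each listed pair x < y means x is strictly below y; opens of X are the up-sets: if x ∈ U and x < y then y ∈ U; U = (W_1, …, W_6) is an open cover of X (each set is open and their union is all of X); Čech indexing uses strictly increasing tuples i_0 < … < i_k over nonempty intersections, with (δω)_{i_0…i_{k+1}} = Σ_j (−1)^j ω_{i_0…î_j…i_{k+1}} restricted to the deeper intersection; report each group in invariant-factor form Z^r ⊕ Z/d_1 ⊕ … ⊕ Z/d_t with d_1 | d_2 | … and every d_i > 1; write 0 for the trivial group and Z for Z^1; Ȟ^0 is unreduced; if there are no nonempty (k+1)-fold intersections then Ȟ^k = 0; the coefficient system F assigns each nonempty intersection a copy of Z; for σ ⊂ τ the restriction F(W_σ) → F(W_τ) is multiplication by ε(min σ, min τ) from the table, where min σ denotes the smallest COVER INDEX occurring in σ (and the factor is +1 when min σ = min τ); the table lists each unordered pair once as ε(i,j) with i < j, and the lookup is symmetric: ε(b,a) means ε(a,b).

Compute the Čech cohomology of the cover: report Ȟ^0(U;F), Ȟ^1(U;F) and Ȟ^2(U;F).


nerve of the cover:
  W12={a} W14={g} W15={f} W16={c} W23={i} W34={j} W56={b,d}
C dims 6,7; δ0: rk 6, SNF 1^5·2
Ȟ^0 = (6 − 6) − 0 = 0, so Ȟ^0 ≅ 0
Ȟ^1 = (7 − 0) − 6 = 1 plus torsion [2], so Ȟ^1 ≅ Z ⊕ Z/2
Ȟ^2 = (0 − 0) − 0 = 0, so Ȟ^2 ≅ 0

Ȟ^0(U;F) ≅ 0, Ȟ^1(U;F) ≅ Z ⊕ Z/2, Ȟ^2(U;F) ≅ 0


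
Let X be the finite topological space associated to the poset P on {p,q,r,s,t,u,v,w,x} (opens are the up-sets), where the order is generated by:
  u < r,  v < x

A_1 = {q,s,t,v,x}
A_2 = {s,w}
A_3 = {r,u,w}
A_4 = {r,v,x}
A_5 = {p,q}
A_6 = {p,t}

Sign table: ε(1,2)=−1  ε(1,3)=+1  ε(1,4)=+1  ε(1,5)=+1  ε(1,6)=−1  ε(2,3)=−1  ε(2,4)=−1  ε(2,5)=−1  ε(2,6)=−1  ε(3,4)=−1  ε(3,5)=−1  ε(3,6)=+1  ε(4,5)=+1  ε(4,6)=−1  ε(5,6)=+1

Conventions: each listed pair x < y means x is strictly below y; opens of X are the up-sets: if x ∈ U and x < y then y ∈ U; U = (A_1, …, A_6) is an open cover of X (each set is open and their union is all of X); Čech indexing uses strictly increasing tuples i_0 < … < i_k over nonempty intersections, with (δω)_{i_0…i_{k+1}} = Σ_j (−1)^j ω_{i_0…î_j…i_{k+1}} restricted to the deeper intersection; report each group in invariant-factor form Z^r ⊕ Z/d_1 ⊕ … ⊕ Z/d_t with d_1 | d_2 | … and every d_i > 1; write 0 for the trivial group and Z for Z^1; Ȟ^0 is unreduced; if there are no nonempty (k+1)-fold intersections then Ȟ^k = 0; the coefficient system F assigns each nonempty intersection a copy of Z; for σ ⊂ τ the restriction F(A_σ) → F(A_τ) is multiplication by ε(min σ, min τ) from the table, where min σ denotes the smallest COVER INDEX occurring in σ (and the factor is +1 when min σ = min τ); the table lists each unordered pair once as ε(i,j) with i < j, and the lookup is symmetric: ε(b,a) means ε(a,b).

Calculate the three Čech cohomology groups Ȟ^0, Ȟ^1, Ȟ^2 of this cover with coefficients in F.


Ȟ^0 = 0, Ȟ^1 = Z ⊕ Z/2, Ȟ^2 = 0

nerve of the cover:
  A12={s} A14={v,x} A15={q} A16={t} A23={w} A34={r} A56={p}
C dims 6,7; δ0: rk 6, SNF 1^5·2
Ȟ^0 = (6 − 6) − 0 = 0, so Ȟ^0 ≅ 0
Ȟ^1 = (7 − 0) − 6 = 1 plus torsion [2], so Ȟ^1 ≅ Z ⊕ Z/2
Ȟ^2 = (0 − 0) − 0 = 0, so Ȟ^2 ≅ 0


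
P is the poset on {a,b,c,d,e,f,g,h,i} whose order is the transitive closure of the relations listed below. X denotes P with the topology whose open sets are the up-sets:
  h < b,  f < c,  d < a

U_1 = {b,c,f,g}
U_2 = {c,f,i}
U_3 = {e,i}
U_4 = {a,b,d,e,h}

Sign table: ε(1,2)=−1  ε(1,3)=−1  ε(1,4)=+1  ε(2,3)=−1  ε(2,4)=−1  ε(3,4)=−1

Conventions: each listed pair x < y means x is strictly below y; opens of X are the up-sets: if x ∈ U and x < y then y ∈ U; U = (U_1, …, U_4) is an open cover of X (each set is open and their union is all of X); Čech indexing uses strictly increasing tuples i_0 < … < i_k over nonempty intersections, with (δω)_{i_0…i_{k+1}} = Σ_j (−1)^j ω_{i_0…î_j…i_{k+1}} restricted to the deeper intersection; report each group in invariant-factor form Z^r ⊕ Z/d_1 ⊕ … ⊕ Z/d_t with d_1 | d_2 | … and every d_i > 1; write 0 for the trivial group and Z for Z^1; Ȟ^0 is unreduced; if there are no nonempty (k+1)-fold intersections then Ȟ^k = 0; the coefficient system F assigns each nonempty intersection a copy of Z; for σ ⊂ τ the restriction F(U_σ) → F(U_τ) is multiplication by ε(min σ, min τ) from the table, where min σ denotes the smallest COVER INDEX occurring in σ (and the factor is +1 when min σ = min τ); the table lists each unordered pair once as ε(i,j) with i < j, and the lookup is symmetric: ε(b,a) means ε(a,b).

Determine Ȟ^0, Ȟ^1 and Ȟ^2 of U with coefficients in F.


Ȟ^0 = 0,  Ȟ^1 = Z/2,  Ȟ^2 = 0

cover nerve:
  U12={c,f} U14={b} U23={i} U34={e}
C dims 4,4; δ0: rk 4, SNF 1^3·2
Ȟ^0: (4−4)−0=0 ⇒ 0
Ȟ^1: (4−0)−4=0 plus torsion [2] ⇒ Z/2
Ȟ^2: (0−0)−0=0 ⇒ 0


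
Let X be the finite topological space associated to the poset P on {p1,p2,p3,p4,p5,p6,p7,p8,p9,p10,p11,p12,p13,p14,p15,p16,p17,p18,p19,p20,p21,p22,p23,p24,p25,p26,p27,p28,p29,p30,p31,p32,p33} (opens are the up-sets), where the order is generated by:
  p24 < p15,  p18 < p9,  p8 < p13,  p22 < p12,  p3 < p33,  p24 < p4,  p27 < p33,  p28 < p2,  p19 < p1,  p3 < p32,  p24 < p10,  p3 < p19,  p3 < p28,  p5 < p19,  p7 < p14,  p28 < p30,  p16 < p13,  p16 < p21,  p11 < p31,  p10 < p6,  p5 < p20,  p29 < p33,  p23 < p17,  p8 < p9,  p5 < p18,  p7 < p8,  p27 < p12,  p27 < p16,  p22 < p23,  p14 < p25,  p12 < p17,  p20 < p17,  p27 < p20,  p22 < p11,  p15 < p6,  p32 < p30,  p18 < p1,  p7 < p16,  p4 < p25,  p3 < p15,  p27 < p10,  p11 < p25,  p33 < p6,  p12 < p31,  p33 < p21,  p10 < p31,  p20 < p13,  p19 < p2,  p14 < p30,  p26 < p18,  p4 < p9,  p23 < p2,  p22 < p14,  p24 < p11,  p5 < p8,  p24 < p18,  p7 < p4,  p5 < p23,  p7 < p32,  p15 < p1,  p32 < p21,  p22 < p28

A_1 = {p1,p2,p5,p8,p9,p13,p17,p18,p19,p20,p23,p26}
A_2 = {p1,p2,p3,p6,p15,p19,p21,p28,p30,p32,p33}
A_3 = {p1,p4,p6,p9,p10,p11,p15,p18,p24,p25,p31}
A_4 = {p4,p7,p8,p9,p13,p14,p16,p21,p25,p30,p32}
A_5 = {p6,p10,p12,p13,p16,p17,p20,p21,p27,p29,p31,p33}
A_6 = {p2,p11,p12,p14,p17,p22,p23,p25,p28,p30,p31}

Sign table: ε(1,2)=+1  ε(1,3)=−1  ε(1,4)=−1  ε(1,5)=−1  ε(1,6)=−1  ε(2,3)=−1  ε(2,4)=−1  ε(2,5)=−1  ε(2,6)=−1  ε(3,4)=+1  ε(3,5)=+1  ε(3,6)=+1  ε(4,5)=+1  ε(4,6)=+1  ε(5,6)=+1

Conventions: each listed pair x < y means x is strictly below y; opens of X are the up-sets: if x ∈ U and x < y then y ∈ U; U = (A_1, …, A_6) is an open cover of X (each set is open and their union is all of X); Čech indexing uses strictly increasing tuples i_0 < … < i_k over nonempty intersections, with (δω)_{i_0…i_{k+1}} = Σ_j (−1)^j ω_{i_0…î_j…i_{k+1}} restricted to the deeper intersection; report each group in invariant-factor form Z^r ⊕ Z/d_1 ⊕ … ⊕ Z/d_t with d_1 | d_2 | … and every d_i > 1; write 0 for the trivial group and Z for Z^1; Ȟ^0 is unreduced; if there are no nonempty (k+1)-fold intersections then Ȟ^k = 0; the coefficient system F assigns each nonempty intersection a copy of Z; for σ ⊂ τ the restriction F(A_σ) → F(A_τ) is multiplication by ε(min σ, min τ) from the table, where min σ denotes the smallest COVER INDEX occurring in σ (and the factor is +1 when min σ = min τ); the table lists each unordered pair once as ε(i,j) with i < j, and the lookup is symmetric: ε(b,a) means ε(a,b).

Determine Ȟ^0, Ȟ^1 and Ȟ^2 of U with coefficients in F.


nonempty intersections:
  A12={p1,p2,p19} A13={p1,p9,p18} A14={p8,p9,p13} A15={p13,p17,p20} A16={p2,p17,p23} A23={p1,p6,p15} A24={p21,p30,p32} A25={p6,p21,p33} A26={p2,p28,p30} A34={p4,p9,p25} A35={p6,p10,p31} A36={p11,p25,p31} A45={p13,p16,p21} A46={p14,p25,p30} A56={p12,p17,p31}
  A123={p1} A126={p2} A134={p9} A145={p13} A156={p17} A235={p6} A245={p21} A246={p30} A346={p25} A356={p31}
C dims 6,15,10; δ0: rk 5, SNF 1^5; δ1: rk 10, SNF 1^9·2
Ȟ^0: (6−5)−0=1 ⇒ Z
Ȟ^1: (15−10)−5=0 ⇒ 0
Ȟ^2: (10−0)−10=0 plus torsion [2] ⇒ Z/2

Ȟ^0 = Z, Ȟ^1 = 0, Ȟ^2 = Z/2


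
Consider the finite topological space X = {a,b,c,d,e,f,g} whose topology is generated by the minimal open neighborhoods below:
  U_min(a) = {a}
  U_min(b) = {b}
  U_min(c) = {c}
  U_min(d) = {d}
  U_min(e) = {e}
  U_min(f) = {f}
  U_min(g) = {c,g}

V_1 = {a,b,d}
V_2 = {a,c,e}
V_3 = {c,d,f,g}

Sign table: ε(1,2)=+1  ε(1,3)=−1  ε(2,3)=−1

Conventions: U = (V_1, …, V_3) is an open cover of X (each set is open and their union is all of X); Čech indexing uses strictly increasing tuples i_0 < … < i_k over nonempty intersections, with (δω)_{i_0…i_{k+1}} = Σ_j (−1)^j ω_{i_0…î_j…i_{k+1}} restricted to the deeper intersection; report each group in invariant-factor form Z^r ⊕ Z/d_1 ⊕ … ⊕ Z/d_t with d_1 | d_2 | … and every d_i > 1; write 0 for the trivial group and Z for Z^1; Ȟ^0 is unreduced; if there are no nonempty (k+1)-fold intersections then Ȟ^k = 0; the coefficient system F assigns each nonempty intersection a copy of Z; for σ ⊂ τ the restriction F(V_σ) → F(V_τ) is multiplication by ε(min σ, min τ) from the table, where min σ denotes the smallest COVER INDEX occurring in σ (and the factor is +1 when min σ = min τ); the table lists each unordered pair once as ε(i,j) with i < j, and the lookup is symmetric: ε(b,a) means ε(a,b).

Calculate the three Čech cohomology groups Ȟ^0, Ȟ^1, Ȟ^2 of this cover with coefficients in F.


cover nerve:
  V12={a} V13={d} V23={c}
C dims 3,3; δ0: rk 2, SNF 1^2
Ȟ^0: (3−2)−0=1 ⇒ Z
Ȟ^1: (3−0)−2=1 ⇒ Z
Ȟ^2: (0−0)−0=0 ⇒ 0

Ȟ^0 = Z, Ȟ^1 = Z and Ȟ^2 = 0


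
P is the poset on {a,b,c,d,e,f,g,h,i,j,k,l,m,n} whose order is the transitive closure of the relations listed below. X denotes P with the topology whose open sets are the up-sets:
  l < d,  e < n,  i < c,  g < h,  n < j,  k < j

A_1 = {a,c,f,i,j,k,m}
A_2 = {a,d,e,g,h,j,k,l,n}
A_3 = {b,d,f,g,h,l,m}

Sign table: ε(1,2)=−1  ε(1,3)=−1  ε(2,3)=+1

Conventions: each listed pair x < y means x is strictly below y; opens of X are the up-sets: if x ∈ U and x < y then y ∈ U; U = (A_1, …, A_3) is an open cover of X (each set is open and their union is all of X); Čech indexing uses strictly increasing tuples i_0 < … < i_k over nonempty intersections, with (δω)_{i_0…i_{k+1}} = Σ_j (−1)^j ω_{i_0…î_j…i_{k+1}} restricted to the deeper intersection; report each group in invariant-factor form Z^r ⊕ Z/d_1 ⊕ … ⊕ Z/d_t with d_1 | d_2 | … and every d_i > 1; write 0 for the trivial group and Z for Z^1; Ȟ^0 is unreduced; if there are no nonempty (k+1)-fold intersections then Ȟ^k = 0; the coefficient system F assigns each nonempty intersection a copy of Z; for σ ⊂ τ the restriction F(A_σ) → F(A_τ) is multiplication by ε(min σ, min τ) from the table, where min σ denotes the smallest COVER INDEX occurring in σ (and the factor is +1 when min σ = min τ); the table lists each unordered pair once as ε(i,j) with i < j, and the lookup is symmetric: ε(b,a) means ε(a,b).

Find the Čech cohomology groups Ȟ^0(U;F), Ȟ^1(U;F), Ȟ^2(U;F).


Ȟ^0 ≅ Z, Ȟ^1 ≅ Z and Ȟ^2 ≅ 0

cover nerve:
  A12={a,j,k} A13={f,m} A23={d,g,h,l}
C dims 3,3; δ0: rk 2, SNF 1^2
Ȟ^0: (3−2)−0=1 ⇒ Z
Ȟ^1: (3−0)−2=1 ⇒ Z
Ȟ^2: (0−0)−0=0 ⇒ 0


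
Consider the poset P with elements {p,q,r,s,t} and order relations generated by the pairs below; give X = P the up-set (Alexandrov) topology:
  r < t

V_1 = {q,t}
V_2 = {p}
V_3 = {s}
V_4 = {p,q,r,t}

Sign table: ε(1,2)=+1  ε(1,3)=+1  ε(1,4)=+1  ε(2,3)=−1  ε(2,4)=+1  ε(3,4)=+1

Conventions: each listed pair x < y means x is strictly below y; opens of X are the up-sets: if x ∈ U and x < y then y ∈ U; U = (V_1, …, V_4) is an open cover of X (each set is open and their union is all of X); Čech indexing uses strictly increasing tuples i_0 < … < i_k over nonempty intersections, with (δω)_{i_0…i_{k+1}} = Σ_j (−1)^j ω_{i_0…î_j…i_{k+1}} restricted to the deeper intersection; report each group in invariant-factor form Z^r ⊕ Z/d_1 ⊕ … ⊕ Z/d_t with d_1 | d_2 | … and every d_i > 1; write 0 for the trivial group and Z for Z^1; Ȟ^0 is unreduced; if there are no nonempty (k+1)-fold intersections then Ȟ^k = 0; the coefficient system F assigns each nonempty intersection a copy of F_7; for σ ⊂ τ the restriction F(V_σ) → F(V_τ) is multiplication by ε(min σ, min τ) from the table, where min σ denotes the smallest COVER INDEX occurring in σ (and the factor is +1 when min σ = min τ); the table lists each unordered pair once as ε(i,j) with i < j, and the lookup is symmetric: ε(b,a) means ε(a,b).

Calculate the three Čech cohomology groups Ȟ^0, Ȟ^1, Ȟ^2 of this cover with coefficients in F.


nerve of the cover:
  V14={q,t} V24={p}
C dims 4,2; δ0: rk_F7 2
Ȟ^0 = (4 − 2) − 0 = 2, so Ȟ^0 ≅ Z/7 ⊕ Z/7
Ȟ^1 = (2 − 0) − 2 = 0, so Ȟ^1 ≅ 0
Ȟ^2 = (0 − 0) − 0 = 0, so Ȟ^2 ≅ 0

Ȟ^0 = Z/7 ⊕ Z/7; Ȟ^1 = 0; Ȟ^2 = 0


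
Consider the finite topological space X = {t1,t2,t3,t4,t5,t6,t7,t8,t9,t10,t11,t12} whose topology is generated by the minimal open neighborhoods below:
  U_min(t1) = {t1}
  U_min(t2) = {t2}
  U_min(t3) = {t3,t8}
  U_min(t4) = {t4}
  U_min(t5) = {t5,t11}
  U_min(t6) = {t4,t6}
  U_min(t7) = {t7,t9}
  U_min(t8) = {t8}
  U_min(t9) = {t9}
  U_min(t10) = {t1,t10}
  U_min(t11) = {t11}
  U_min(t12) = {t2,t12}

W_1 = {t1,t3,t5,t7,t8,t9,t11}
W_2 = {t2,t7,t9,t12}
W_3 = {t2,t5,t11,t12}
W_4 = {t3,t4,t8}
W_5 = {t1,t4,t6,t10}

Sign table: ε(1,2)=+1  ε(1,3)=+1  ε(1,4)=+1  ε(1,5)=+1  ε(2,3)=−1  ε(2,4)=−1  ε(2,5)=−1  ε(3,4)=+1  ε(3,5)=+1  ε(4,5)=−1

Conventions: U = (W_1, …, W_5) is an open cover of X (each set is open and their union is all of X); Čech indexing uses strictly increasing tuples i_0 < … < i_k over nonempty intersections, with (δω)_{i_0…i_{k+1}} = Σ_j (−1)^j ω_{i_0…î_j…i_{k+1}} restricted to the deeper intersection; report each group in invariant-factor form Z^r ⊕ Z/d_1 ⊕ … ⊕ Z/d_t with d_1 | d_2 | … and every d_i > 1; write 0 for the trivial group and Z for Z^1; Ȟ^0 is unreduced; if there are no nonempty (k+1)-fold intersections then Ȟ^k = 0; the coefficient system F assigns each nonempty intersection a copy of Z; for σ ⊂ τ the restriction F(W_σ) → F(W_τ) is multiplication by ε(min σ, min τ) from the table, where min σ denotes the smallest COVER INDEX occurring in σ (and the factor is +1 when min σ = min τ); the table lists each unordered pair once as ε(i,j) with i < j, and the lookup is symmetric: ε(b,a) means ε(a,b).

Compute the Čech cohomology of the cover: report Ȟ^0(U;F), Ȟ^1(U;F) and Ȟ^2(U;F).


Ȟ^0 ≅ 0, Ȟ^1 ≅ Z ⊕ Z/2, Ȟ^2 ≅ 0

nerve simplices:
  W12={t7,t9} W13={t5,t11} W14={t3,t8} W15={t1} W23={t2,t12} W45={t4}
C dims 5,6; δ0: rk 5, SNF 1^4·2
degree 0: 5−5−0 = 0 → Ȟ^0 ≅ 0
degree 1: 6−0−5 = 1 plus torsion [2] → Ȟ^1 ≅ Z ⊕ Z/2
degree 2: 0−0−0 = 0 → Ȟ^2 ≅ 0


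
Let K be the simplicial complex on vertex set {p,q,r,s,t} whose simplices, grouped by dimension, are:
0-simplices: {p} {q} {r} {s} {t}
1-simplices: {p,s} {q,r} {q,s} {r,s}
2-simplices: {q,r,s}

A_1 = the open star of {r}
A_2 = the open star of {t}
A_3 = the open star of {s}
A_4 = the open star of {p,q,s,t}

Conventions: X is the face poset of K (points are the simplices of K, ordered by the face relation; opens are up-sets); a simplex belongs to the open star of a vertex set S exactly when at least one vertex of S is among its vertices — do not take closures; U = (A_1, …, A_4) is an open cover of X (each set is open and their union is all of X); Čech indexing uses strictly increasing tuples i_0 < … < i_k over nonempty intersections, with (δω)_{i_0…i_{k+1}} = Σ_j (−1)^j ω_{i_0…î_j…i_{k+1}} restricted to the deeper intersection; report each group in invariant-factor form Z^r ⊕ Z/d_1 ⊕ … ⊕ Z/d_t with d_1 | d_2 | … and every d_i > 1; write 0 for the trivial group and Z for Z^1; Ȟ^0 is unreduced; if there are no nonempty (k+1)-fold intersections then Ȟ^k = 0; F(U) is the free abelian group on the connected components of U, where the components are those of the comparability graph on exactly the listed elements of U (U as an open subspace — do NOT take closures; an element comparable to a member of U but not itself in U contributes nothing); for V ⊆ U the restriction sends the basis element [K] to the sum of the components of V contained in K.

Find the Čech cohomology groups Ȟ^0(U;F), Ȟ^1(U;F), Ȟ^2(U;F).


Ȟ^0(U;F) ≅ Z^2, Ȟ^1(U;F) ≅ 0, Ȟ^2(U;F) ≅ 0

nonempty overlaps:
  A1={{r},{q,r},{r,s},{q,r,s}} A2={{t}} A3={{s},{p,s},{q,s},{r,s},{q,r,s}} A4={{p},{q},{s},{t},{p,s},{q,r},{q,s},{r,s},{q,r,s}}
  A13={{r,s},{q,r,s}} A14={{q,r},{r,s},{q,r,s}} A24={{t}} A34={{s},{p,s},{q,s},{r,s},{q,r,s}}
  A134={{r,s},{q,r,s}}
components per intersection:
  A1: {{r},{q,r},{r,s},{q,r,s}}
  A2: {{t}}
  A3: {{s},{p,s},{q,s},{r,s},{q,r,s}}
  A4: {{p},{q},{s},{p,s},{q,r},{q,s},{r,s},{q,r,s}} {{t}}
  A13: {{r,s},{q,r,s}}
  A14: {{q,r},{r,s},{q,r,s}}
  A24: {{t}}
  A34: {{s},{p,s},{q,s},{r,s},{q,r,s}}
  A134: {{r,s},{q,r,s}}
C dims 5,4,1; δ0: rk 3, SNF 1^3; δ1: rk 1, SNF 1^1
degree 0: 5−3−0 = 2 → Ȟ^0 ≅ Z^2
degree 1: 4−1−3 = 0 → Ȟ^1 ≅ 0
degree 2: 1−0−1 = 0 → Ȟ^2 ≅ 0


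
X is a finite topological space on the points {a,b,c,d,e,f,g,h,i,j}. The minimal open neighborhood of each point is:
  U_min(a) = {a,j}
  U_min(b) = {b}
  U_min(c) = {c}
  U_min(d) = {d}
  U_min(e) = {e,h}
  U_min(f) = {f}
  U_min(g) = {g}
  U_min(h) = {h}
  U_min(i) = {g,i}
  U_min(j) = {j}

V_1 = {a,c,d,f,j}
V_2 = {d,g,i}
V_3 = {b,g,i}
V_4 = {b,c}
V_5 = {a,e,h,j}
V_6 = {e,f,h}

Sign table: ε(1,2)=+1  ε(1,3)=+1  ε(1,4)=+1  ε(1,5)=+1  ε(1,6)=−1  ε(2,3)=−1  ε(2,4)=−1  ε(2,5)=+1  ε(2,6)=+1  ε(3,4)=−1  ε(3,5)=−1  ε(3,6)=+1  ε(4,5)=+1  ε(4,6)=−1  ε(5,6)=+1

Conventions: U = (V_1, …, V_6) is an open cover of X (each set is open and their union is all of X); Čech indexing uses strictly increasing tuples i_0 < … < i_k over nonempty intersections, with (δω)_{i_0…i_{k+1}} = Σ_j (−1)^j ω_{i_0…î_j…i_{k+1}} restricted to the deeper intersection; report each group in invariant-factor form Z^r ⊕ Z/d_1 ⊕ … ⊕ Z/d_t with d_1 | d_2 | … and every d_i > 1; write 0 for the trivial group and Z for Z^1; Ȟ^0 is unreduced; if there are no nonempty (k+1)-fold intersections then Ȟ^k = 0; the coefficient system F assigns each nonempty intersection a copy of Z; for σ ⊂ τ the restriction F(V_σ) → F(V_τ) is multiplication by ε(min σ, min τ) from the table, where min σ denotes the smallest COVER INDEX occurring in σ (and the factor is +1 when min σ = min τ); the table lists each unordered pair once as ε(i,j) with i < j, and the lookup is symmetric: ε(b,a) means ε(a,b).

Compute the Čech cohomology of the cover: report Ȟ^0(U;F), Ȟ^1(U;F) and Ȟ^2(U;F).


Ȟ^0(U;F) ≅ 0, Ȟ^1(U;F) ≅ Z ⊕ Z/2, Ȟ^2(U;F) ≅ 0

cover nerve:
  V12={d} V14={c} V15={a,j} V16={f} V23={g,i} V34={b} V56={e,h}
C dims 6,7; δ0: rk 6, SNF 1^5·2
Ȟ^0: (6−6)−0=0 ⇒ 0
Ȟ^1: (7−0)−6=1 plus torsion [2] ⇒ Z ⊕ Z/2
Ȟ^2: (0−0)−0=0 ⇒ 0


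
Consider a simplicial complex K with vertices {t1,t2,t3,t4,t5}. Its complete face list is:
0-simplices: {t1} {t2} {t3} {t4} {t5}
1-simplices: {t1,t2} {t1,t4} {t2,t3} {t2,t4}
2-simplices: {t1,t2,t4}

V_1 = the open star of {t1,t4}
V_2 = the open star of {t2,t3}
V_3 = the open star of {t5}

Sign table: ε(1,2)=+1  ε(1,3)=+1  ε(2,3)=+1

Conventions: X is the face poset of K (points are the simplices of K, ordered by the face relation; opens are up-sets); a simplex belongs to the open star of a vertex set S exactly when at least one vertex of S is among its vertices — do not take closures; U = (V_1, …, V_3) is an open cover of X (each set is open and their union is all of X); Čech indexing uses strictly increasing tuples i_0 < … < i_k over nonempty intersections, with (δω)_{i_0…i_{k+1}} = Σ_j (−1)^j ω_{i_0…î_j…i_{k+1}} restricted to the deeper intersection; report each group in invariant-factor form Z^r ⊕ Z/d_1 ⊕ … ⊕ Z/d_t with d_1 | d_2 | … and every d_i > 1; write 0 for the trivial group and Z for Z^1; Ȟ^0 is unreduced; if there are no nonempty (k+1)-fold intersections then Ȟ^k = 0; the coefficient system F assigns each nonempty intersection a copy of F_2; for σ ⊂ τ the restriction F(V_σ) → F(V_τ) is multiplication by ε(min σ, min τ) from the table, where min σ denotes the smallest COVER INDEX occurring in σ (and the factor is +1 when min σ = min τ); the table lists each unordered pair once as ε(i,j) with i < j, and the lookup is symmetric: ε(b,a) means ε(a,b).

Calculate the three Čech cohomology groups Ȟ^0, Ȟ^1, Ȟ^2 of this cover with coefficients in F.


Ȟ^0 ≅ Z/2 ⊕ Z/2, Ȟ^1 ≅ 0 and Ȟ^2 ≅ 0

intersection data:
  V1={{t1},{t4},{t1,t2},{t1,t4},{t2,t4},{t1,t2,t4}} V2={{t2},{t3},{t1,t2},{t2,t3},{t2,t4},{t1,t2,t4}} V3={{t5}}
  V12={{t1,t2},{t2,t4},{t1,t2,t4}}
C dims 3,1; δ0: rk_F2 1
Ȟ^0 = (3 − 1) − 0 = 2, so Ȟ^0 ≅ Z/2 ⊕ Z/2
Ȟ^1 = (1 − 0) − 1 = 0, so Ȟ^1 ≅ 0
Ȟ^2 = (0 − 0) − 0 = 0, so Ȟ^2 ≅ 0


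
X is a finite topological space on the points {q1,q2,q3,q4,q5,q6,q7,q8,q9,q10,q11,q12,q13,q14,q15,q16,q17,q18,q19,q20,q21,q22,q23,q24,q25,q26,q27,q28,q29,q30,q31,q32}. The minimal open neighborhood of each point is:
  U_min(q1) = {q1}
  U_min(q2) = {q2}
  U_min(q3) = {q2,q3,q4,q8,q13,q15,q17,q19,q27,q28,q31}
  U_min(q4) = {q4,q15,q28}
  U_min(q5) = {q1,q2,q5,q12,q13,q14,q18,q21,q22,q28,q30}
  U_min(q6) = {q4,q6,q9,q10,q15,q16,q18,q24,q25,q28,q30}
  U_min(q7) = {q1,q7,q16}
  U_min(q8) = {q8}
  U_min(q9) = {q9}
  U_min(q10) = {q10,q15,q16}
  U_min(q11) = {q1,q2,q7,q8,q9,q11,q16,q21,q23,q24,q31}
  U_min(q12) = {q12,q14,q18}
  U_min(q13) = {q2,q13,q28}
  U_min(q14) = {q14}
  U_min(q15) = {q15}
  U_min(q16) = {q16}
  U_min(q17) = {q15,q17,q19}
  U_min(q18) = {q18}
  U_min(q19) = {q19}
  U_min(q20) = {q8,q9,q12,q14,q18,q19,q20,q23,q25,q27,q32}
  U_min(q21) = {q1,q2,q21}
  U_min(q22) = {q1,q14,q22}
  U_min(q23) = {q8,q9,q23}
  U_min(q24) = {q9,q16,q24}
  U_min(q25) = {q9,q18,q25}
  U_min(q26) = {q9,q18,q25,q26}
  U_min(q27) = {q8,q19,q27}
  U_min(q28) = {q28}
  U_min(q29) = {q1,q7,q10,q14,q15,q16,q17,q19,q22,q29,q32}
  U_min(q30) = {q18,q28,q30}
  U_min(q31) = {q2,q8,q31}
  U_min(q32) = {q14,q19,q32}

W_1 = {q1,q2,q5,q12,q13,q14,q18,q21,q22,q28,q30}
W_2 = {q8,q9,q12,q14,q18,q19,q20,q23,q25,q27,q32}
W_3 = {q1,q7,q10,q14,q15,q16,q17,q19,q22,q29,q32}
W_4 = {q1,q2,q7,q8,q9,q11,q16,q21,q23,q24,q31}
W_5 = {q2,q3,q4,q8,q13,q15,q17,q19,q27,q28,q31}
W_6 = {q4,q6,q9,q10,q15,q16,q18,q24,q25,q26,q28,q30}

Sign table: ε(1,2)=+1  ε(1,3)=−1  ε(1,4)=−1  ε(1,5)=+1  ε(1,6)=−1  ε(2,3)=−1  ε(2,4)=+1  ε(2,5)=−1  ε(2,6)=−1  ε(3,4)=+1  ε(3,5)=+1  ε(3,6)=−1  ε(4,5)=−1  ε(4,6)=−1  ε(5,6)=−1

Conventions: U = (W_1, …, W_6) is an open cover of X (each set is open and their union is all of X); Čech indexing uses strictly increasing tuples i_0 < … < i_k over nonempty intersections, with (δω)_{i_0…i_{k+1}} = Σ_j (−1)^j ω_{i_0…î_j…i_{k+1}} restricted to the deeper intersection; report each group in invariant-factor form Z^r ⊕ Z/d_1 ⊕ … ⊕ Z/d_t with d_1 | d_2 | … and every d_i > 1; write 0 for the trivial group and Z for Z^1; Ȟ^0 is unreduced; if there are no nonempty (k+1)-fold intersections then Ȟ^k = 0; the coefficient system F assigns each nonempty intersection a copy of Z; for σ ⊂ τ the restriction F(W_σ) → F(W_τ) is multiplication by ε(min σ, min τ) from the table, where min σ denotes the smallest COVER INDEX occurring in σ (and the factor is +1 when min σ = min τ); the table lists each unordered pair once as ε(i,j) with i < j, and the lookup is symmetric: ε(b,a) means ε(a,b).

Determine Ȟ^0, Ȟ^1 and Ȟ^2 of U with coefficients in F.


nonempty overlaps:
  W12={q12,q14,q18} W13={q1,q14,q22} W14={q1,q2,q21} W15={q2,q13,q28} W16={q18,q28,q30} W23={q14,q19,q32} W24={q8,q9,q23} W25={q8,q19,q27} W26={q9,q18,q25} W34={q1,q7,q16} W35={q15,q17,q19} W36={q10,q15,q16} W45={q2,q8,q31} W46={q9,q16,q24} W56={q4,q15,q28}
  W123={q14} W126={q18} W134={q1} W145={q2} W156={q28} W235={q19} W245={q8} W246={q9} W346={q16} W356={q15}
C dims 6,15,10; δ0: rk 6, SNF 1^5·2; δ1: rk 9, SNF 1^9
degree 0: 6−6−0 = 0 → Ȟ^0 ≅ 0
degree 1: 15−9−6 = 0 plus torsion [2] → Ȟ^1 ≅ Z/2
degree 2: 10−0−9 = 1 → Ȟ^2 ≅ Z

Ȟ^0(U;F) ≅ 0, Ȟ^1(U;F) ≅ Z/2 and Ȟ^2(U;F) ≅ Z


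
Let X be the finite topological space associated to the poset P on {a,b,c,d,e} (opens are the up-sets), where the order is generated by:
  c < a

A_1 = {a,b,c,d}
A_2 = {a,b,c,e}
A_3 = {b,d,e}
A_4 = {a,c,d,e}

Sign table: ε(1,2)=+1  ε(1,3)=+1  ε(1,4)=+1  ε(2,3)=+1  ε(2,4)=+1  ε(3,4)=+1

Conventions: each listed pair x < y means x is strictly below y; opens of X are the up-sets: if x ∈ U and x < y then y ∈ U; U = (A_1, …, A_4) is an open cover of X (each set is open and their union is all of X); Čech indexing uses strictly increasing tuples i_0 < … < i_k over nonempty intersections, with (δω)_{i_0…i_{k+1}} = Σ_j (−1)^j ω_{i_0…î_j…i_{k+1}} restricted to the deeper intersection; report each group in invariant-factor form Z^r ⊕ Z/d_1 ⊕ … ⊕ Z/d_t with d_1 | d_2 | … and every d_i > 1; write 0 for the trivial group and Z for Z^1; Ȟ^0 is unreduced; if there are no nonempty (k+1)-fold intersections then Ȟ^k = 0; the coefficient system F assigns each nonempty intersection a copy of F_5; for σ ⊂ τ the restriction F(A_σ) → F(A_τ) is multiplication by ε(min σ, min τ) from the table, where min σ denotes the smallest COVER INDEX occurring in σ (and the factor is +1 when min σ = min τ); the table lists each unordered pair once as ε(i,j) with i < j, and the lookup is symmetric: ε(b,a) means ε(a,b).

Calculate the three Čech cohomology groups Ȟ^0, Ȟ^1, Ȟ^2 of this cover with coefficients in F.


nonempty overlaps:
  A12={a,b,c} A13={b,d} A14={a,c,d} A23={b,e} A24={a,c,e} A34={d,e}
  A123={b} A124={a,c} A134={d} A234={e}
C dims 4,6,4; δ0: rk_F5 3; δ1: rk_F5 3
degree 0: 4−3−0 = 1 → Ȟ^0 ≅ Z/5
degree 1: 6−3−3 = 0 → Ȟ^1 ≅ 0
degree 2: 4−0−3 = 1 → Ȟ^2 ≅ Z/5

Ȟ^0 = Z/5, Ȟ^1 = 0 and Ȟ^2 = Z/5


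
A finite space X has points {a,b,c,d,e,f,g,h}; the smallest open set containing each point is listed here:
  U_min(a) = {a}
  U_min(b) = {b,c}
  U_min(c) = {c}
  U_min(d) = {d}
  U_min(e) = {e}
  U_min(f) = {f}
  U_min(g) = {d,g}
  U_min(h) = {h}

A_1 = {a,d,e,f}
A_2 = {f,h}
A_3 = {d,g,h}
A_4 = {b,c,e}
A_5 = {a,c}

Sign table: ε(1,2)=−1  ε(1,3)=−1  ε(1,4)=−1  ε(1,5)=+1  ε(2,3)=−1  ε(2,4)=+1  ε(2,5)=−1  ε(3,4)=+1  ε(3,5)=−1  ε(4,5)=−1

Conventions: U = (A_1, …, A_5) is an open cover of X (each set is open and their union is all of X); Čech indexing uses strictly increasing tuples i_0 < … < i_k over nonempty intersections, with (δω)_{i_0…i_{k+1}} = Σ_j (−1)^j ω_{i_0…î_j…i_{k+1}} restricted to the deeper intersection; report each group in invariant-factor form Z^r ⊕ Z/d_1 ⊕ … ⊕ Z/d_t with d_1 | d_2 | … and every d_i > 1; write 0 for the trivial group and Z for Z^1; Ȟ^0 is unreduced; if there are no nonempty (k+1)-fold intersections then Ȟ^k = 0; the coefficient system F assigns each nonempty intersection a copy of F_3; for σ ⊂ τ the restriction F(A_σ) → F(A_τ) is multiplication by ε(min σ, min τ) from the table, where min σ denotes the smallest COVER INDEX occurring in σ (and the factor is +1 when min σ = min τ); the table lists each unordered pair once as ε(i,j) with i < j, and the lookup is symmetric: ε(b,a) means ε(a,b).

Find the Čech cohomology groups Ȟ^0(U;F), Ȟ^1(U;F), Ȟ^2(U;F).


Ȟ^0 ≅ 0; Ȟ^1 ≅ Z/3; Ȟ^2 ≅ 0

cover nerve:
  A12={f} A13={d} A14={e} A15={a} A23={h} A45={c}
C dims 5,6; δ0: rk_F3 5
Ȟ^0: (5−5)−0=0 ⇒ 0
Ȟ^1: (6−0)−5=1 ⇒ Z/3
Ȟ^2: (0−0)−0=0 ⇒ 0


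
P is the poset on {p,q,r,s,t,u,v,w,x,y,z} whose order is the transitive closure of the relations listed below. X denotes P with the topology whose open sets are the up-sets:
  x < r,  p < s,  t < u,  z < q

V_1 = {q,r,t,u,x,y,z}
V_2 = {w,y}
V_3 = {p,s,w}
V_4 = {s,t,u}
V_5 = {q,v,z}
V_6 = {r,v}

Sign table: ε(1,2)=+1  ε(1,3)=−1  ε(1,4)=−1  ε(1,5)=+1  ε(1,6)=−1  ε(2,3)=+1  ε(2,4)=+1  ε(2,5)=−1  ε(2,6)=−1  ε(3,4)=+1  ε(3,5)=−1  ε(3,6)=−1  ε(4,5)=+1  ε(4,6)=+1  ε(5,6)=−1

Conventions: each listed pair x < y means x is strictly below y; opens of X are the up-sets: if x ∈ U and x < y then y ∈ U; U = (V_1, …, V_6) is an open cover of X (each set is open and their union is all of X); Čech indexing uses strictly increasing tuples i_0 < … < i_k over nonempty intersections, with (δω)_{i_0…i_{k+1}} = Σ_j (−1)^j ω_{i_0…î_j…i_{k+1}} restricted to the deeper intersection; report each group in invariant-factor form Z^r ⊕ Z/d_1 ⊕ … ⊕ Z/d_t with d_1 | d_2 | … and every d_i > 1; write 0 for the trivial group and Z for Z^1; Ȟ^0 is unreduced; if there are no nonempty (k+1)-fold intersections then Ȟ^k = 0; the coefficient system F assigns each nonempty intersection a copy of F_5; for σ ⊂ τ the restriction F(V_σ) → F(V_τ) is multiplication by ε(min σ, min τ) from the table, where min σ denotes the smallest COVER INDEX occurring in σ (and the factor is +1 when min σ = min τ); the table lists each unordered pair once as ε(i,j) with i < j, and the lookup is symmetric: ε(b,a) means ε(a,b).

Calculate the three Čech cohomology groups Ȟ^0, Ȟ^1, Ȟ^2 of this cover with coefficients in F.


Ȟ^0(U;F) ≅ 0; Ȟ^1(U;F) ≅ Z/5; Ȟ^2(U;F) ≅ 0

intersection data:
  V12={y} V14={t,u} V15={q,z} V16={r} V23={w} V34={s} V56={v}
C dims 6,7; δ0: rk_F5 6
Ȟ^0 = (6 − 6) − 0 = 0, so Ȟ^0 ≅ 0
Ȟ^1 = (7 − 0) − 6 = 1, so Ȟ^1 ≅ Z/5
Ȟ^2 = (0 − 0) − 0 = 0, so Ȟ^2 ≅ 0


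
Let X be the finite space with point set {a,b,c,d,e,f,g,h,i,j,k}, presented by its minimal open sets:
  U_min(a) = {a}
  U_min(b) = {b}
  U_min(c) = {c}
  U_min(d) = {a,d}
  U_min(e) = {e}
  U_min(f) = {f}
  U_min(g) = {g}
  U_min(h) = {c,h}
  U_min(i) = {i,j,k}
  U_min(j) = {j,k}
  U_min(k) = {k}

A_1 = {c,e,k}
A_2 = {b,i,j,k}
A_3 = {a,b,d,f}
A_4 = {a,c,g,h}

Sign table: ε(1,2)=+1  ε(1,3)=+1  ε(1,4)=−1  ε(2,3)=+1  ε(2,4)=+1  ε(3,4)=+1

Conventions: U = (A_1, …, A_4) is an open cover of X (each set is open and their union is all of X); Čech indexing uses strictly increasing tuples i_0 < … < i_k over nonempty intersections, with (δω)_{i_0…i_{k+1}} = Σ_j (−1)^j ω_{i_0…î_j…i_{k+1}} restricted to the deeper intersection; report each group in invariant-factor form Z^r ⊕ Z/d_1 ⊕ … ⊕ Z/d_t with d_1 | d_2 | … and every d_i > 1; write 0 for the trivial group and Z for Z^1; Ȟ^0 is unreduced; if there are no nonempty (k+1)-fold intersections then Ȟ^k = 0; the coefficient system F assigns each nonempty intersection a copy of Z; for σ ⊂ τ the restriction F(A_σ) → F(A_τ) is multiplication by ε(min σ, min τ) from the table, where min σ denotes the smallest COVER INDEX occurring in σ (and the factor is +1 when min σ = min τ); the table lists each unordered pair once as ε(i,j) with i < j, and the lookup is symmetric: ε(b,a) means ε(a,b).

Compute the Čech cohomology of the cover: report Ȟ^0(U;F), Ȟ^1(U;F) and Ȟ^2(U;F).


nonempty intersections:
  A12={k} A14={c} A23={b} A34={a}
C dims 4,4; δ0: rk 4, SNF 1^3·2
Ȟ^0: (4−4)−0=0 ⇒ 0
Ȟ^1: (4−0)−4=0 plus torsion [2] ⇒ Z/2
Ȟ^2: (0−0)−0=0 ⇒ 0

Ȟ^0(U;F) ≅ 0; Ȟ^1(U;F) ≅ Z/2; Ȟ^2(U;F) ≅ 0


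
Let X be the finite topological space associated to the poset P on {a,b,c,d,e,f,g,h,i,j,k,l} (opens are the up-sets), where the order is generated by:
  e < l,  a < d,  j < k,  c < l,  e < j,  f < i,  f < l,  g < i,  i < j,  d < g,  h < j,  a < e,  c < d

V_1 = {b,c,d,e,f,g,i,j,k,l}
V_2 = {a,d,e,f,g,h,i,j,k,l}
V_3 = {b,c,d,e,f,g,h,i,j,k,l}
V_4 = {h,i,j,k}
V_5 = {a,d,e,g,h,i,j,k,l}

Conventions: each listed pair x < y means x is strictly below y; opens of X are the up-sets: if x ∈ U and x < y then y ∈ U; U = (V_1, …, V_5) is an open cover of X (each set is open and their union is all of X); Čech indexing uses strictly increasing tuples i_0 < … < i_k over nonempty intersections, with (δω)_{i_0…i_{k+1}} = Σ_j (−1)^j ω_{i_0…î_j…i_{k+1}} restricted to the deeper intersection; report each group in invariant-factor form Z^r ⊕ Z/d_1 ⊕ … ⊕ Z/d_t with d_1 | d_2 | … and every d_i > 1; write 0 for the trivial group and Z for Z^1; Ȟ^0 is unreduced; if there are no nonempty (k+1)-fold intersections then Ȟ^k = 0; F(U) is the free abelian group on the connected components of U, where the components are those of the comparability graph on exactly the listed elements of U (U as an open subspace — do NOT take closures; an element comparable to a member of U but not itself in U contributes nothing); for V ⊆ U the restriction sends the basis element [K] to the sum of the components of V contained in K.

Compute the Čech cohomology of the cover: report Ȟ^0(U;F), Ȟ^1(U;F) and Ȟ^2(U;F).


nonempty overlaps:
  V12={d,e,f,g,i,j,k,l} V13={b,c,d,e,f,g,i,j,k,l} V14={i,j,k} V15={d,e,g,i,j,k,l} V23={d,e,f,g,h,i,j,k,l} V24={h,i,j,k} V25={a,d,e,g,h,i,j,k,l} V34={h,i,j,k} V35={d,e,g,h,i,j,k,l} V45={h,i,j,k}
  V123={d,e,f,g,i,j,k,l} V124={i,j,k} V125={d,e,g,i,j,k,l} V134={i,j,k} V135={d,e,g,i,j,k,l} V145={i,j,k} V234={h,i,j,k} V235={d,e,g,h,i,j,k,l} V245={h,i,j,k} V345={h,i,j,k}
  V1234={i,j,k} V1235={d,e,g,i,j,k,l} V1245={i,j,k} V1345={i,j,k} V2345={h,i,j,k}
  V12345={i,j,k}
components per intersection:
  V1: {b} {c,d,e,f,g,i,j,k,l}
  V2: {a,d,e,f,g,h,i,j,k,l}
  V3: {b} {c,d,e,f,g,h,i,j,k,l}
  V4: {h,i,j,k}
  V5: {a,d,e,g,h,i,j,k,l}
  V12: {d,e,f,g,i,j,k,l}
  V13: {b} {c,d,e,f,g,i,j,k,l}
  V14: {i,j,k}
  V15: {d,e,g,i,j,k,l}
  V23: {d,e,f,g,h,i,j,k,l}
  V24: {h,i,j,k}
  V25: {a,d,e,g,h,i,j,k,l}
  V34: {h,i,j,k}
  V35: {d,e,g,h,i,j,k,l}
  V45: {h,i,j,k}
  V123: {d,e,f,g,i,j,k,l}
  V124: {i,j,k}
  V125: {d,e,g,i,j,k,l}
  V134: {i,j,k}
  V135: {d,e,g,i,j,k,l}
  V145: {i,j,k}
  V234: {h,i,j,k}
  V235: {d,e,g,h,i,j,k,l}
  V245: {h,i,j,k}
  V345: {h,i,j,k}
  V1234: {i,j,k}
  V1235: {d,e,g,i,j,k,l}
  V1245: {i,j,k}
  V1345: {i,j,k}
  V2345: {h,i,j,k}
  V12345: {i,j,k}
C dims 7,11,10,5; δ0: rk 5, SNF 1^5; δ1: rk 6, SNF 1^6; δ2: rk 4, SNF 1^4
degree 0: 7−5−0 = 2 → Ȟ^0 ≅ Z^2
degree 1: 11−6−5 = 0 → Ȟ^1 ≅ 0
degree 2: 10−4−6 = 0 → Ȟ^2 ≅ 0

Ȟ^0 ≅ Z^2; Ȟ^1 ≅ 0; Ȟ^2 ≅ 0
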